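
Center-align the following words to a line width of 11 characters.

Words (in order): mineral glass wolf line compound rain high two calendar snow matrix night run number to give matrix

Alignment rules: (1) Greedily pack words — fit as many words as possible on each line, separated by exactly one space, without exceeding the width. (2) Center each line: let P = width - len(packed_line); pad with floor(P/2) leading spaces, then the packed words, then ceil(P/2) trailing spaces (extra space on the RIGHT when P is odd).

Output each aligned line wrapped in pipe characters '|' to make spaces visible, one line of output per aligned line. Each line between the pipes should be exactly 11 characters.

Answer: |  mineral  |
|glass wolf |
|   line    |
| compound  |
| rain high |
|    two    |
| calendar  |
|snow matrix|
| night run |
| number to |
|give matrix|

Derivation:
Line 1: ['mineral'] (min_width=7, slack=4)
Line 2: ['glass', 'wolf'] (min_width=10, slack=1)
Line 3: ['line'] (min_width=4, slack=7)
Line 4: ['compound'] (min_width=8, slack=3)
Line 5: ['rain', 'high'] (min_width=9, slack=2)
Line 6: ['two'] (min_width=3, slack=8)
Line 7: ['calendar'] (min_width=8, slack=3)
Line 8: ['snow', 'matrix'] (min_width=11, slack=0)
Line 9: ['night', 'run'] (min_width=9, slack=2)
Line 10: ['number', 'to'] (min_width=9, slack=2)
Line 11: ['give', 'matrix'] (min_width=11, slack=0)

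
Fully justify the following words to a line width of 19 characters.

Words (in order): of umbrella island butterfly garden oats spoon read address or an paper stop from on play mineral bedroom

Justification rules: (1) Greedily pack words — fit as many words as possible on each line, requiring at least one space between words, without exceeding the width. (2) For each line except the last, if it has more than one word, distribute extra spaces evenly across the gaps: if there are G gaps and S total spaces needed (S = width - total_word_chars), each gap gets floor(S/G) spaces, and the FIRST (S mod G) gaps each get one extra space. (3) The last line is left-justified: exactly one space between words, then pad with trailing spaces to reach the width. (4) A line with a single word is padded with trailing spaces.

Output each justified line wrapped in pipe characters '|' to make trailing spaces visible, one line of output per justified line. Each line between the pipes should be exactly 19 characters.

Answer: |of  umbrella island|
|butterfly    garden|
|oats   spoon   read|
|address or an paper|
|stop  from  on play|
|mineral bedroom    |

Derivation:
Line 1: ['of', 'umbrella', 'island'] (min_width=18, slack=1)
Line 2: ['butterfly', 'garden'] (min_width=16, slack=3)
Line 3: ['oats', 'spoon', 'read'] (min_width=15, slack=4)
Line 4: ['address', 'or', 'an', 'paper'] (min_width=19, slack=0)
Line 5: ['stop', 'from', 'on', 'play'] (min_width=17, slack=2)
Line 6: ['mineral', 'bedroom'] (min_width=15, slack=4)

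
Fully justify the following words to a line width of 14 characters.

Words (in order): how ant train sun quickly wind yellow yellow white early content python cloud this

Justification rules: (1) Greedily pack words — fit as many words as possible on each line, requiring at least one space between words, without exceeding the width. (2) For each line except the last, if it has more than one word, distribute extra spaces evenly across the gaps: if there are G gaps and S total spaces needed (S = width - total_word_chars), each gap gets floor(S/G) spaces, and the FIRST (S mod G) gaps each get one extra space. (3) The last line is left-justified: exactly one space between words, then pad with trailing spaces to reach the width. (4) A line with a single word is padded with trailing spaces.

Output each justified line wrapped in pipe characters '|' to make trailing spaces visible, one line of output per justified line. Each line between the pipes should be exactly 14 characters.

Line 1: ['how', 'ant', 'train'] (min_width=13, slack=1)
Line 2: ['sun', 'quickly'] (min_width=11, slack=3)
Line 3: ['wind', 'yellow'] (min_width=11, slack=3)
Line 4: ['yellow', 'white'] (min_width=12, slack=2)
Line 5: ['early', 'content'] (min_width=13, slack=1)
Line 6: ['python', 'cloud'] (min_width=12, slack=2)
Line 7: ['this'] (min_width=4, slack=10)

Answer: |how  ant train|
|sun    quickly|
|wind    yellow|
|yellow   white|
|early  content|
|python   cloud|
|this          |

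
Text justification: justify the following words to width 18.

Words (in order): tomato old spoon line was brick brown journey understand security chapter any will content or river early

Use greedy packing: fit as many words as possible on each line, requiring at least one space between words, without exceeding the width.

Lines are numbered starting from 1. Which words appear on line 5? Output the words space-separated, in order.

Line 1: ['tomato', 'old', 'spoon'] (min_width=16, slack=2)
Line 2: ['line', 'was', 'brick'] (min_width=14, slack=4)
Line 3: ['brown', 'journey'] (min_width=13, slack=5)
Line 4: ['understand'] (min_width=10, slack=8)
Line 5: ['security', 'chapter'] (min_width=16, slack=2)
Line 6: ['any', 'will', 'content'] (min_width=16, slack=2)
Line 7: ['or', 'river', 'early'] (min_width=14, slack=4)

Answer: security chapter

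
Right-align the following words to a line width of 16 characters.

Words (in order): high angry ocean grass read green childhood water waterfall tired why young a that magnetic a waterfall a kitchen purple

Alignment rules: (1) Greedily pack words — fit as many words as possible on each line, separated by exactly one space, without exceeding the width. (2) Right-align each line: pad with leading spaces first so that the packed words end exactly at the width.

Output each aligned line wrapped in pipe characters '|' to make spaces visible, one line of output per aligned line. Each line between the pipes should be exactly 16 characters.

Line 1: ['high', 'angry', 'ocean'] (min_width=16, slack=0)
Line 2: ['grass', 'read', 'green'] (min_width=16, slack=0)
Line 3: ['childhood', 'water'] (min_width=15, slack=1)
Line 4: ['waterfall', 'tired'] (min_width=15, slack=1)
Line 5: ['why', 'young', 'a', 'that'] (min_width=16, slack=0)
Line 6: ['magnetic', 'a'] (min_width=10, slack=6)
Line 7: ['waterfall', 'a'] (min_width=11, slack=5)
Line 8: ['kitchen', 'purple'] (min_width=14, slack=2)

Answer: |high angry ocean|
|grass read green|
| childhood water|
| waterfall tired|
|why young a that|
|      magnetic a|
|     waterfall a|
|  kitchen purple|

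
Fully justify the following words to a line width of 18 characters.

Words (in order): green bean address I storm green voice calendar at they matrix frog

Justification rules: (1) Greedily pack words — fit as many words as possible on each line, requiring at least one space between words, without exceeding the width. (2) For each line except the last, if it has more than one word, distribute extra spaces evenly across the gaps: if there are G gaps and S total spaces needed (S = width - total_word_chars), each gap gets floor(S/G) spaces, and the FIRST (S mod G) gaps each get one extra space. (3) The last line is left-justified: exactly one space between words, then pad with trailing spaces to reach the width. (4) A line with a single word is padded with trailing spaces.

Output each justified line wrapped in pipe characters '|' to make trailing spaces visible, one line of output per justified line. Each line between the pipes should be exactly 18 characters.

Line 1: ['green', 'bean', 'address'] (min_width=18, slack=0)
Line 2: ['I', 'storm', 'green'] (min_width=13, slack=5)
Line 3: ['voice', 'calendar', 'at'] (min_width=17, slack=1)
Line 4: ['they', 'matrix', 'frog'] (min_width=16, slack=2)

Answer: |green bean address|
|I    storm   green|
|voice  calendar at|
|they matrix frog  |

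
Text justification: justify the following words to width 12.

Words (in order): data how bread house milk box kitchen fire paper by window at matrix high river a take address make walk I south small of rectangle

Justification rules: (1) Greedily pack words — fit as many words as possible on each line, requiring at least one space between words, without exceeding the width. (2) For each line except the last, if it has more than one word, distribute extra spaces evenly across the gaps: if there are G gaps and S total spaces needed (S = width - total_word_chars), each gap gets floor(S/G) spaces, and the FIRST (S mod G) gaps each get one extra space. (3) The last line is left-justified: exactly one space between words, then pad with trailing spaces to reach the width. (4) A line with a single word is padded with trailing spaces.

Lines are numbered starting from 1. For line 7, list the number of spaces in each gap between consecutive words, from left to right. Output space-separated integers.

Answer: 2

Derivation:
Line 1: ['data', 'how'] (min_width=8, slack=4)
Line 2: ['bread', 'house'] (min_width=11, slack=1)
Line 3: ['milk', 'box'] (min_width=8, slack=4)
Line 4: ['kitchen', 'fire'] (min_width=12, slack=0)
Line 5: ['paper', 'by'] (min_width=8, slack=4)
Line 6: ['window', 'at'] (min_width=9, slack=3)
Line 7: ['matrix', 'high'] (min_width=11, slack=1)
Line 8: ['river', 'a', 'take'] (min_width=12, slack=0)
Line 9: ['address', 'make'] (min_width=12, slack=0)
Line 10: ['walk', 'I', 'south'] (min_width=12, slack=0)
Line 11: ['small', 'of'] (min_width=8, slack=4)
Line 12: ['rectangle'] (min_width=9, slack=3)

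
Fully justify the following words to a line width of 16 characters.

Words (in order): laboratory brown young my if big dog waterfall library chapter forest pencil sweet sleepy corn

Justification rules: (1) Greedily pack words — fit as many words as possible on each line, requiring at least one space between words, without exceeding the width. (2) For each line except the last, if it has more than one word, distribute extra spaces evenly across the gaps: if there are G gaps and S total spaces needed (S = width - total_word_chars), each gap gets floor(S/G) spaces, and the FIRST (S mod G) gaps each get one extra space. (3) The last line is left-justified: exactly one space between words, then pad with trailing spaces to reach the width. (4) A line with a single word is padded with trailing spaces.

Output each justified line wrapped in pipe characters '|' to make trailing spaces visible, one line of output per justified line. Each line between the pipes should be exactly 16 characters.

Line 1: ['laboratory', 'brown'] (min_width=16, slack=0)
Line 2: ['young', 'my', 'if', 'big'] (min_width=15, slack=1)
Line 3: ['dog', 'waterfall'] (min_width=13, slack=3)
Line 4: ['library', 'chapter'] (min_width=15, slack=1)
Line 5: ['forest', 'pencil'] (min_width=13, slack=3)
Line 6: ['sweet', 'sleepy'] (min_width=12, slack=4)
Line 7: ['corn'] (min_width=4, slack=12)

Answer: |laboratory brown|
|young  my if big|
|dog    waterfall|
|library  chapter|
|forest    pencil|
|sweet     sleepy|
|corn            |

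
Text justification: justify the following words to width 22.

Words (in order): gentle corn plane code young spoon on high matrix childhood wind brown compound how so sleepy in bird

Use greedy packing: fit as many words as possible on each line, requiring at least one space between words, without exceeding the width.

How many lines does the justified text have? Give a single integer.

Line 1: ['gentle', 'corn', 'plane', 'code'] (min_width=22, slack=0)
Line 2: ['young', 'spoon', 'on', 'high'] (min_width=19, slack=3)
Line 3: ['matrix', 'childhood', 'wind'] (min_width=21, slack=1)
Line 4: ['brown', 'compound', 'how', 'so'] (min_width=21, slack=1)
Line 5: ['sleepy', 'in', 'bird'] (min_width=14, slack=8)
Total lines: 5

Answer: 5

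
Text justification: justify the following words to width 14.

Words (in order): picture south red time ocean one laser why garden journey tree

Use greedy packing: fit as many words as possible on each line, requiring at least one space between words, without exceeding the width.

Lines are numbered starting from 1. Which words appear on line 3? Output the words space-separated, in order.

Answer: one laser why

Derivation:
Line 1: ['picture', 'south'] (min_width=13, slack=1)
Line 2: ['red', 'time', 'ocean'] (min_width=14, slack=0)
Line 3: ['one', 'laser', 'why'] (min_width=13, slack=1)
Line 4: ['garden', 'journey'] (min_width=14, slack=0)
Line 5: ['tree'] (min_width=4, slack=10)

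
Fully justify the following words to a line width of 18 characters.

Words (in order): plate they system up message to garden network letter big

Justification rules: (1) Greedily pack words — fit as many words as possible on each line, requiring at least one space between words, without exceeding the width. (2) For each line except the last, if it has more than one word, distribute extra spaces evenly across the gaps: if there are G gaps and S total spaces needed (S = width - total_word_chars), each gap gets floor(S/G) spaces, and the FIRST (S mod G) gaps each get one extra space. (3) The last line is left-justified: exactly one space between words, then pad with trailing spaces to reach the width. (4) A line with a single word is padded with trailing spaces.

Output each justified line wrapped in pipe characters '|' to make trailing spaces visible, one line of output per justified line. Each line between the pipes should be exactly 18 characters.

Answer: |plate  they system|
|up    message   to|
|garden     network|
|letter big        |

Derivation:
Line 1: ['plate', 'they', 'system'] (min_width=17, slack=1)
Line 2: ['up', 'message', 'to'] (min_width=13, slack=5)
Line 3: ['garden', 'network'] (min_width=14, slack=4)
Line 4: ['letter', 'big'] (min_width=10, slack=8)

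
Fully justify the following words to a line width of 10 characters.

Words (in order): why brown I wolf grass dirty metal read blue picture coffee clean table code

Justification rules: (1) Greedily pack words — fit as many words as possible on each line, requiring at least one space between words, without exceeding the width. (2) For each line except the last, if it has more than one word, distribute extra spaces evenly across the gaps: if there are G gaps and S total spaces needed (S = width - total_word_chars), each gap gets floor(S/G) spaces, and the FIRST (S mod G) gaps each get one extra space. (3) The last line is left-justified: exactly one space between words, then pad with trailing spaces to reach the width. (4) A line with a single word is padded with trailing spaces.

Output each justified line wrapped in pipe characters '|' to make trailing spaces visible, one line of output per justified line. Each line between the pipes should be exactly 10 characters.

Line 1: ['why', 'brown'] (min_width=9, slack=1)
Line 2: ['I', 'wolf'] (min_width=6, slack=4)
Line 3: ['grass'] (min_width=5, slack=5)
Line 4: ['dirty'] (min_width=5, slack=5)
Line 5: ['metal', 'read'] (min_width=10, slack=0)
Line 6: ['blue'] (min_width=4, slack=6)
Line 7: ['picture'] (min_width=7, slack=3)
Line 8: ['coffee'] (min_width=6, slack=4)
Line 9: ['clean'] (min_width=5, slack=5)
Line 10: ['table', 'code'] (min_width=10, slack=0)

Answer: |why  brown|
|I     wolf|
|grass     |
|dirty     |
|metal read|
|blue      |
|picture   |
|coffee    |
|clean     |
|table code|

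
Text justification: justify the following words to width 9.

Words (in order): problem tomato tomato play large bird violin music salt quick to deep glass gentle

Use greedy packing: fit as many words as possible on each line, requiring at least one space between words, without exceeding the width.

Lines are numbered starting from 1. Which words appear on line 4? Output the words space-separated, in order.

Answer: play

Derivation:
Line 1: ['problem'] (min_width=7, slack=2)
Line 2: ['tomato'] (min_width=6, slack=3)
Line 3: ['tomato'] (min_width=6, slack=3)
Line 4: ['play'] (min_width=4, slack=5)
Line 5: ['large'] (min_width=5, slack=4)
Line 6: ['bird'] (min_width=4, slack=5)
Line 7: ['violin'] (min_width=6, slack=3)
Line 8: ['music'] (min_width=5, slack=4)
Line 9: ['salt'] (min_width=4, slack=5)
Line 10: ['quick', 'to'] (min_width=8, slack=1)
Line 11: ['deep'] (min_width=4, slack=5)
Line 12: ['glass'] (min_width=5, slack=4)
Line 13: ['gentle'] (min_width=6, slack=3)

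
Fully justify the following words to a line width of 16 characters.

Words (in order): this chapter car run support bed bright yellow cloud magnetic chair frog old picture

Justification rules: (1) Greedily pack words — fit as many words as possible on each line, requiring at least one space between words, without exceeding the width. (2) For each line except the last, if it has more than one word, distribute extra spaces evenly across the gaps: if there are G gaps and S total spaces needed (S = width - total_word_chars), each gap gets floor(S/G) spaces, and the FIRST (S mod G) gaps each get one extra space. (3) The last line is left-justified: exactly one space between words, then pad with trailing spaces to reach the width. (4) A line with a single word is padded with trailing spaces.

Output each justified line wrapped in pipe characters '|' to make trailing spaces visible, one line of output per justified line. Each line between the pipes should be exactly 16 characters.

Line 1: ['this', 'chapter', 'car'] (min_width=16, slack=0)
Line 2: ['run', 'support', 'bed'] (min_width=15, slack=1)
Line 3: ['bright', 'yellow'] (min_width=13, slack=3)
Line 4: ['cloud', 'magnetic'] (min_width=14, slack=2)
Line 5: ['chair', 'frog', 'old'] (min_width=14, slack=2)
Line 6: ['picture'] (min_width=7, slack=9)

Answer: |this chapter car|
|run  support bed|
|bright    yellow|
|cloud   magnetic|
|chair  frog  old|
|picture         |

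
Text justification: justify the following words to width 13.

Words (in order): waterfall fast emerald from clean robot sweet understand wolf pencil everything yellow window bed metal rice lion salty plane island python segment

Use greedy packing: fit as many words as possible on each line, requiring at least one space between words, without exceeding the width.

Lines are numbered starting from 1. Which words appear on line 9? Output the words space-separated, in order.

Line 1: ['waterfall'] (min_width=9, slack=4)
Line 2: ['fast', 'emerald'] (min_width=12, slack=1)
Line 3: ['from', 'clean'] (min_width=10, slack=3)
Line 4: ['robot', 'sweet'] (min_width=11, slack=2)
Line 5: ['understand'] (min_width=10, slack=3)
Line 6: ['wolf', 'pencil'] (min_width=11, slack=2)
Line 7: ['everything'] (min_width=10, slack=3)
Line 8: ['yellow', 'window'] (min_width=13, slack=0)
Line 9: ['bed', 'metal'] (min_width=9, slack=4)
Line 10: ['rice', 'lion'] (min_width=9, slack=4)
Line 11: ['salty', 'plane'] (min_width=11, slack=2)
Line 12: ['island', 'python'] (min_width=13, slack=0)
Line 13: ['segment'] (min_width=7, slack=6)

Answer: bed metal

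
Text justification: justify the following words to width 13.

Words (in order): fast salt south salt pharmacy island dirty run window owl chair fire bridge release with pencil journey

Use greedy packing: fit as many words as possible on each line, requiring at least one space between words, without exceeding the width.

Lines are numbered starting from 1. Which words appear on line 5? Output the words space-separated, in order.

Line 1: ['fast', 'salt'] (min_width=9, slack=4)
Line 2: ['south', 'salt'] (min_width=10, slack=3)
Line 3: ['pharmacy'] (min_width=8, slack=5)
Line 4: ['island', 'dirty'] (min_width=12, slack=1)
Line 5: ['run', 'window'] (min_width=10, slack=3)
Line 6: ['owl', 'chair'] (min_width=9, slack=4)
Line 7: ['fire', 'bridge'] (min_width=11, slack=2)
Line 8: ['release', 'with'] (min_width=12, slack=1)
Line 9: ['pencil'] (min_width=6, slack=7)
Line 10: ['journey'] (min_width=7, slack=6)

Answer: run window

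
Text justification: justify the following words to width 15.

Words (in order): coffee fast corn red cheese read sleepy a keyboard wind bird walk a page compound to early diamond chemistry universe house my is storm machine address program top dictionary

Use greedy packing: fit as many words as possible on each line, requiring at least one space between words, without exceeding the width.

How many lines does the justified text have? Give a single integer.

Line 1: ['coffee', 'fast'] (min_width=11, slack=4)
Line 2: ['corn', 'red', 'cheese'] (min_width=15, slack=0)
Line 3: ['read', 'sleepy', 'a'] (min_width=13, slack=2)
Line 4: ['keyboard', 'wind'] (min_width=13, slack=2)
Line 5: ['bird', 'walk', 'a'] (min_width=11, slack=4)
Line 6: ['page', 'compound'] (min_width=13, slack=2)
Line 7: ['to', 'early'] (min_width=8, slack=7)
Line 8: ['diamond'] (min_width=7, slack=8)
Line 9: ['chemistry'] (min_width=9, slack=6)
Line 10: ['universe', 'house'] (min_width=14, slack=1)
Line 11: ['my', 'is', 'storm'] (min_width=11, slack=4)
Line 12: ['machine', 'address'] (min_width=15, slack=0)
Line 13: ['program', 'top'] (min_width=11, slack=4)
Line 14: ['dictionary'] (min_width=10, slack=5)
Total lines: 14

Answer: 14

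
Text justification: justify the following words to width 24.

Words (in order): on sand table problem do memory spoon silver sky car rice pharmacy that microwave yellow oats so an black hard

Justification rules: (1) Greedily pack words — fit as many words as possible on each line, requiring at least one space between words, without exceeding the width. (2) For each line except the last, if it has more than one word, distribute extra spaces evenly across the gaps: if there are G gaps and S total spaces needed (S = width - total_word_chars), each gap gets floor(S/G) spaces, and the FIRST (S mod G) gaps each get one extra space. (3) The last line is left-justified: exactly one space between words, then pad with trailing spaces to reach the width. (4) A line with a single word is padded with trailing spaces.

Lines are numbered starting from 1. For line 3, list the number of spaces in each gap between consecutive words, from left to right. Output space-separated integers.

Answer: 2 2 1

Derivation:
Line 1: ['on', 'sand', 'table', 'problem', 'do'] (min_width=24, slack=0)
Line 2: ['memory', 'spoon', 'silver', 'sky'] (min_width=23, slack=1)
Line 3: ['car', 'rice', 'pharmacy', 'that'] (min_width=22, slack=2)
Line 4: ['microwave', 'yellow', 'oats', 'so'] (min_width=24, slack=0)
Line 5: ['an', 'black', 'hard'] (min_width=13, slack=11)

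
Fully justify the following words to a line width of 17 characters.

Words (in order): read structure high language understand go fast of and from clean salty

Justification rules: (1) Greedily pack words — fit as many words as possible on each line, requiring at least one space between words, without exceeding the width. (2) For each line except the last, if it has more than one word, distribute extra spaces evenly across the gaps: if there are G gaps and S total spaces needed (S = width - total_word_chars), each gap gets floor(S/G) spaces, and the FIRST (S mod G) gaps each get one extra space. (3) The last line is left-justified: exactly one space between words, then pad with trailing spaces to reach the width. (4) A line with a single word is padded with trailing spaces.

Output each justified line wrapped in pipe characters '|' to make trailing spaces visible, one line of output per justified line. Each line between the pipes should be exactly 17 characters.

Answer: |read    structure|
|high     language|
|understand     go|
|fast  of and from|
|clean salty      |

Derivation:
Line 1: ['read', 'structure'] (min_width=14, slack=3)
Line 2: ['high', 'language'] (min_width=13, slack=4)
Line 3: ['understand', 'go'] (min_width=13, slack=4)
Line 4: ['fast', 'of', 'and', 'from'] (min_width=16, slack=1)
Line 5: ['clean', 'salty'] (min_width=11, slack=6)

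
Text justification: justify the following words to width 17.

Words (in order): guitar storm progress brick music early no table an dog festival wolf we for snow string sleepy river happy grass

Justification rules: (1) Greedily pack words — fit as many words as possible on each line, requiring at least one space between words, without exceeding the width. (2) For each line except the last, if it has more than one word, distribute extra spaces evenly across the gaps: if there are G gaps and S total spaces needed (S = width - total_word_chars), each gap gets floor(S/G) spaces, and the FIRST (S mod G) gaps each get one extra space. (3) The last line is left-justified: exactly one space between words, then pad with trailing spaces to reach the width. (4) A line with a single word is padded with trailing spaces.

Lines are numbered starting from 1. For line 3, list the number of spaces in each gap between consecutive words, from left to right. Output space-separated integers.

Line 1: ['guitar', 'storm'] (min_width=12, slack=5)
Line 2: ['progress', 'brick'] (min_width=14, slack=3)
Line 3: ['music', 'early', 'no'] (min_width=14, slack=3)
Line 4: ['table', 'an', 'dog'] (min_width=12, slack=5)
Line 5: ['festival', 'wolf', 'we'] (min_width=16, slack=1)
Line 6: ['for', 'snow', 'string'] (min_width=15, slack=2)
Line 7: ['sleepy', 'river'] (min_width=12, slack=5)
Line 8: ['happy', 'grass'] (min_width=11, slack=6)

Answer: 3 2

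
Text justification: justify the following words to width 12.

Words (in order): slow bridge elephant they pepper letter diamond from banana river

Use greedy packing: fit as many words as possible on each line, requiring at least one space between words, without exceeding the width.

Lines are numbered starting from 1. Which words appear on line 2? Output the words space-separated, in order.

Line 1: ['slow', 'bridge'] (min_width=11, slack=1)
Line 2: ['elephant'] (min_width=8, slack=4)
Line 3: ['they', 'pepper'] (min_width=11, slack=1)
Line 4: ['letter'] (min_width=6, slack=6)
Line 5: ['diamond', 'from'] (min_width=12, slack=0)
Line 6: ['banana', 'river'] (min_width=12, slack=0)

Answer: elephant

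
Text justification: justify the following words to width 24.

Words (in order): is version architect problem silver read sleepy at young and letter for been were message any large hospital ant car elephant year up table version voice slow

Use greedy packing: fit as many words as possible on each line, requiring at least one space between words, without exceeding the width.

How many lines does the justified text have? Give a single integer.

Answer: 8

Derivation:
Line 1: ['is', 'version', 'architect'] (min_width=20, slack=4)
Line 2: ['problem', 'silver', 'read'] (min_width=19, slack=5)
Line 3: ['sleepy', 'at', 'young', 'and'] (min_width=19, slack=5)
Line 4: ['letter', 'for', 'been', 'were'] (min_width=20, slack=4)
Line 5: ['message', 'any', 'large'] (min_width=17, slack=7)
Line 6: ['hospital', 'ant', 'car'] (min_width=16, slack=8)
Line 7: ['elephant', 'year', 'up', 'table'] (min_width=22, slack=2)
Line 8: ['version', 'voice', 'slow'] (min_width=18, slack=6)
Total lines: 8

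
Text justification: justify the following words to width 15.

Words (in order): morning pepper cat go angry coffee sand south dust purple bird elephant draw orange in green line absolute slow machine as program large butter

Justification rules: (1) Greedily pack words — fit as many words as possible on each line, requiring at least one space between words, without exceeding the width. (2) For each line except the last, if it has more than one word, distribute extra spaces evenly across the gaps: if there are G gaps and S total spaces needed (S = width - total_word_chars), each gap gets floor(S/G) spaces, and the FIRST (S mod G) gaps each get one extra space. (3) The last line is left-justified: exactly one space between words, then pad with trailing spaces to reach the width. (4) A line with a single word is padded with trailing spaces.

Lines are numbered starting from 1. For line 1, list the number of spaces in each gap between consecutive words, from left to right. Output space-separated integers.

Line 1: ['morning', 'pepper'] (min_width=14, slack=1)
Line 2: ['cat', 'go', 'angry'] (min_width=12, slack=3)
Line 3: ['coffee', 'sand'] (min_width=11, slack=4)
Line 4: ['south', 'dust'] (min_width=10, slack=5)
Line 5: ['purple', 'bird'] (min_width=11, slack=4)
Line 6: ['elephant', 'draw'] (min_width=13, slack=2)
Line 7: ['orange', 'in', 'green'] (min_width=15, slack=0)
Line 8: ['line', 'absolute'] (min_width=13, slack=2)
Line 9: ['slow', 'machine', 'as'] (min_width=15, slack=0)
Line 10: ['program', 'large'] (min_width=13, slack=2)
Line 11: ['butter'] (min_width=6, slack=9)

Answer: 2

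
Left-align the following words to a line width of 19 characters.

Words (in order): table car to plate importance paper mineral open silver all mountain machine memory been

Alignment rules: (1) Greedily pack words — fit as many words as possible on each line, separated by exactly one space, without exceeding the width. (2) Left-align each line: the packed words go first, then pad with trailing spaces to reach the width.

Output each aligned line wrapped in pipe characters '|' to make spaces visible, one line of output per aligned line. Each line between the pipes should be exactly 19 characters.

Line 1: ['table', 'car', 'to', 'plate'] (min_width=18, slack=1)
Line 2: ['importance', 'paper'] (min_width=16, slack=3)
Line 3: ['mineral', 'open', 'silver'] (min_width=19, slack=0)
Line 4: ['all', 'mountain'] (min_width=12, slack=7)
Line 5: ['machine', 'memory', 'been'] (min_width=19, slack=0)

Answer: |table car to plate |
|importance paper   |
|mineral open silver|
|all mountain       |
|machine memory been|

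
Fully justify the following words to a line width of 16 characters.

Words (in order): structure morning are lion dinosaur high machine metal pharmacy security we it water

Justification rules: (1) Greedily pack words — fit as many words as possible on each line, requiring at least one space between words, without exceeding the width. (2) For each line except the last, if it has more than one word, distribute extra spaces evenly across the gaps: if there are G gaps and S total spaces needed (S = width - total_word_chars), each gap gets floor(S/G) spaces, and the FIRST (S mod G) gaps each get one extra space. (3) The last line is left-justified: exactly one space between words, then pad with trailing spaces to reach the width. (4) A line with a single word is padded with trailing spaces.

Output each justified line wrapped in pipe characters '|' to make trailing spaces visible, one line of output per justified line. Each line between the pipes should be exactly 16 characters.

Line 1: ['structure'] (min_width=9, slack=7)
Line 2: ['morning', 'are', 'lion'] (min_width=16, slack=0)
Line 3: ['dinosaur', 'high'] (min_width=13, slack=3)
Line 4: ['machine', 'metal'] (min_width=13, slack=3)
Line 5: ['pharmacy'] (min_width=8, slack=8)
Line 6: ['security', 'we', 'it'] (min_width=14, slack=2)
Line 7: ['water'] (min_width=5, slack=11)

Answer: |structure       |
|morning are lion|
|dinosaur    high|
|machine    metal|
|pharmacy        |
|security  we  it|
|water           |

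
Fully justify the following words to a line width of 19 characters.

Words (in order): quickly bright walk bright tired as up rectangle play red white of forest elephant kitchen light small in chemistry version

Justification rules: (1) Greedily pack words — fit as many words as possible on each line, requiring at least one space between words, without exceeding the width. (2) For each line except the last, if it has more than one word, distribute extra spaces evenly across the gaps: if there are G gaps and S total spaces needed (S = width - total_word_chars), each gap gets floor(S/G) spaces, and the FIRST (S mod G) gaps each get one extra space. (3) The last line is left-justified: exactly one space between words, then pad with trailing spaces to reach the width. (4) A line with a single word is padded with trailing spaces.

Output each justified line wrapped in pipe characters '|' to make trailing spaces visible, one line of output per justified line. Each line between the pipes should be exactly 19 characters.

Answer: |quickly bright walk|
|bright  tired as up|
|rectangle  play red|
|white   of   forest|
|elephant    kitchen|
|light    small   in|
|chemistry version  |

Derivation:
Line 1: ['quickly', 'bright', 'walk'] (min_width=19, slack=0)
Line 2: ['bright', 'tired', 'as', 'up'] (min_width=18, slack=1)
Line 3: ['rectangle', 'play', 'red'] (min_width=18, slack=1)
Line 4: ['white', 'of', 'forest'] (min_width=15, slack=4)
Line 5: ['elephant', 'kitchen'] (min_width=16, slack=3)
Line 6: ['light', 'small', 'in'] (min_width=14, slack=5)
Line 7: ['chemistry', 'version'] (min_width=17, slack=2)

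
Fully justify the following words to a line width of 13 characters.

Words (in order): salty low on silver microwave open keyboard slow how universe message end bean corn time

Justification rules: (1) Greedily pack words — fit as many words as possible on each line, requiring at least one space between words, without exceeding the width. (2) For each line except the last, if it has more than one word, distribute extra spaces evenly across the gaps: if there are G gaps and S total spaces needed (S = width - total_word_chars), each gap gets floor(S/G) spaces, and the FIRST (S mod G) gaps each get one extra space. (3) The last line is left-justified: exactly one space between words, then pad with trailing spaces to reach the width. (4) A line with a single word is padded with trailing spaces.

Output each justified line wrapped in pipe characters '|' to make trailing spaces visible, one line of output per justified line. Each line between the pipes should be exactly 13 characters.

Line 1: ['salty', 'low', 'on'] (min_width=12, slack=1)
Line 2: ['silver'] (min_width=6, slack=7)
Line 3: ['microwave'] (min_width=9, slack=4)
Line 4: ['open', 'keyboard'] (min_width=13, slack=0)
Line 5: ['slow', 'how'] (min_width=8, slack=5)
Line 6: ['universe'] (min_width=8, slack=5)
Line 7: ['message', 'end'] (min_width=11, slack=2)
Line 8: ['bean', 'corn'] (min_width=9, slack=4)
Line 9: ['time'] (min_width=4, slack=9)

Answer: |salty  low on|
|silver       |
|microwave    |
|open keyboard|
|slow      how|
|universe     |
|message   end|
|bean     corn|
|time         |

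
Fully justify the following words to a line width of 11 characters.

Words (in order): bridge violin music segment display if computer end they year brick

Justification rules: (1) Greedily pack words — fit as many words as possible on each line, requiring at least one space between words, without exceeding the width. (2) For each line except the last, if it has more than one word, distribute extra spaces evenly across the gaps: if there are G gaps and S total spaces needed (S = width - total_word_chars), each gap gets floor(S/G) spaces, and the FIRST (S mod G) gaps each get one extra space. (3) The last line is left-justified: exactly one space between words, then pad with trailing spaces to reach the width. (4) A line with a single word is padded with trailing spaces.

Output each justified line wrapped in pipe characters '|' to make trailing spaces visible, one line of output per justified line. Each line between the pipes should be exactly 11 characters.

Line 1: ['bridge'] (min_width=6, slack=5)
Line 2: ['violin'] (min_width=6, slack=5)
Line 3: ['music'] (min_width=5, slack=6)
Line 4: ['segment'] (min_width=7, slack=4)
Line 5: ['display', 'if'] (min_width=10, slack=1)
Line 6: ['computer'] (min_width=8, slack=3)
Line 7: ['end', 'they'] (min_width=8, slack=3)
Line 8: ['year', 'brick'] (min_width=10, slack=1)

Answer: |bridge     |
|violin     |
|music      |
|segment    |
|display  if|
|computer   |
|end    they|
|year brick |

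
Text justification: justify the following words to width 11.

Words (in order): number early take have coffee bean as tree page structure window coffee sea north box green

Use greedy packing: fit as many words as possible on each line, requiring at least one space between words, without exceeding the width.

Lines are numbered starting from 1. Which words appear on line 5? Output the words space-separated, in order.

Answer: tree page

Derivation:
Line 1: ['number'] (min_width=6, slack=5)
Line 2: ['early', 'take'] (min_width=10, slack=1)
Line 3: ['have', 'coffee'] (min_width=11, slack=0)
Line 4: ['bean', 'as'] (min_width=7, slack=4)
Line 5: ['tree', 'page'] (min_width=9, slack=2)
Line 6: ['structure'] (min_width=9, slack=2)
Line 7: ['window'] (min_width=6, slack=5)
Line 8: ['coffee', 'sea'] (min_width=10, slack=1)
Line 9: ['north', 'box'] (min_width=9, slack=2)
Line 10: ['green'] (min_width=5, slack=6)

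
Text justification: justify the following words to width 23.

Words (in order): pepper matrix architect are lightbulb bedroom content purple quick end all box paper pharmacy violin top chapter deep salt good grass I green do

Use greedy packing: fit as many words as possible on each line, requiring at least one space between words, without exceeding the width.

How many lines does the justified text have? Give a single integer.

Line 1: ['pepper', 'matrix', 'architect'] (min_width=23, slack=0)
Line 2: ['are', 'lightbulb', 'bedroom'] (min_width=21, slack=2)
Line 3: ['content', 'purple', 'quick'] (min_width=20, slack=3)
Line 4: ['end', 'all', 'box', 'paper'] (min_width=17, slack=6)
Line 5: ['pharmacy', 'violin', 'top'] (min_width=19, slack=4)
Line 6: ['chapter', 'deep', 'salt', 'good'] (min_width=22, slack=1)
Line 7: ['grass', 'I', 'green', 'do'] (min_width=16, slack=7)
Total lines: 7

Answer: 7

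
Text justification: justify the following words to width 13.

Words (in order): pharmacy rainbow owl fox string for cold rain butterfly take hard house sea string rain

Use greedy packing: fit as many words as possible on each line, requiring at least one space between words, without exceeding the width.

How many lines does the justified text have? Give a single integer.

Answer: 8

Derivation:
Line 1: ['pharmacy'] (min_width=8, slack=5)
Line 2: ['rainbow', 'owl'] (min_width=11, slack=2)
Line 3: ['fox', 'string'] (min_width=10, slack=3)
Line 4: ['for', 'cold', 'rain'] (min_width=13, slack=0)
Line 5: ['butterfly'] (min_width=9, slack=4)
Line 6: ['take', 'hard'] (min_width=9, slack=4)
Line 7: ['house', 'sea'] (min_width=9, slack=4)
Line 8: ['string', 'rain'] (min_width=11, slack=2)
Total lines: 8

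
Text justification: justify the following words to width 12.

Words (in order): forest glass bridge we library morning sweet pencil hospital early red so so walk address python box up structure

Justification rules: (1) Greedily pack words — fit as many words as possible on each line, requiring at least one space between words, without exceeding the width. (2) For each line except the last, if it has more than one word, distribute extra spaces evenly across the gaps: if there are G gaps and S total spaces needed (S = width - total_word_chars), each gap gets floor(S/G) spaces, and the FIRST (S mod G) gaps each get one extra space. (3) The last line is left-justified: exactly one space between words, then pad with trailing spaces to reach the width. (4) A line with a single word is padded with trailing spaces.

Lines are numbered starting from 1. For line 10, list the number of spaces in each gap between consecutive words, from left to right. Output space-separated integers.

Line 1: ['forest', 'glass'] (min_width=12, slack=0)
Line 2: ['bridge', 'we'] (min_width=9, slack=3)
Line 3: ['library'] (min_width=7, slack=5)
Line 4: ['morning'] (min_width=7, slack=5)
Line 5: ['sweet', 'pencil'] (min_width=12, slack=0)
Line 6: ['hospital'] (min_width=8, slack=4)
Line 7: ['early', 'red', 'so'] (min_width=12, slack=0)
Line 8: ['so', 'walk'] (min_width=7, slack=5)
Line 9: ['address'] (min_width=7, slack=5)
Line 10: ['python', 'box'] (min_width=10, slack=2)
Line 11: ['up', 'structure'] (min_width=12, slack=0)

Answer: 3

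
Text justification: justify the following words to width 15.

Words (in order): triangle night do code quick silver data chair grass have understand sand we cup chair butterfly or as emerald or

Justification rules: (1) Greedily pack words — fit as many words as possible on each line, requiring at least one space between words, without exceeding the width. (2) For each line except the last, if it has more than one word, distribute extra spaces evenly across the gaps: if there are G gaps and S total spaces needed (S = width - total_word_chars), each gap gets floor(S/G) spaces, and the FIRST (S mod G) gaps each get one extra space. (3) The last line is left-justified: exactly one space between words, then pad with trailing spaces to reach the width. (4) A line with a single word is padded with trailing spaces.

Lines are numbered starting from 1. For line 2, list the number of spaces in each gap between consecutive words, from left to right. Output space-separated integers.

Line 1: ['triangle', 'night'] (min_width=14, slack=1)
Line 2: ['do', 'code', 'quick'] (min_width=13, slack=2)
Line 3: ['silver', 'data'] (min_width=11, slack=4)
Line 4: ['chair', 'grass'] (min_width=11, slack=4)
Line 5: ['have', 'understand'] (min_width=15, slack=0)
Line 6: ['sand', 'we', 'cup'] (min_width=11, slack=4)
Line 7: ['chair', 'butterfly'] (min_width=15, slack=0)
Line 8: ['or', 'as', 'emerald'] (min_width=13, slack=2)
Line 9: ['or'] (min_width=2, slack=13)

Answer: 2 2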